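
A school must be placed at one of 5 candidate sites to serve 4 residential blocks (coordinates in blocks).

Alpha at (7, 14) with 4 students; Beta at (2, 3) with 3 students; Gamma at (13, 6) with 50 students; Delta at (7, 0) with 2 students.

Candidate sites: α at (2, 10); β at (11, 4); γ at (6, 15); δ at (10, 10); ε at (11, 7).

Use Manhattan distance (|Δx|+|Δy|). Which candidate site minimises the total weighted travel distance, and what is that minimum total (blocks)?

Total weighted distance at each candidate:
  α (2, 10): total = 837
  β (11, 4): total = 302
  γ (6, 15): total = 888
  δ (10, 10): total = 449
  ε (11, 7): total = 255
Minimum is at ε with total 255 blocks.

ε, total 255 blocks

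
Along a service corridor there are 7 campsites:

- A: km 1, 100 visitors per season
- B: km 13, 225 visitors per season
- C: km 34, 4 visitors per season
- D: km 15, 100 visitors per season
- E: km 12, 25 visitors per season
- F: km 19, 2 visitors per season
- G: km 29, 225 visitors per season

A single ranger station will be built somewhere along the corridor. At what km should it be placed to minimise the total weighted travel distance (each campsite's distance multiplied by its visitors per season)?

x = 13

For a sum of weighted absolute distances on a line, the optimum is the weighted median (not the mean). Total weight W = 681; half-weight = 340.5.
Sort by position and accumulate weight:
  km 1 (A, w=100) → cum 100
  km 12 (E, w=25) → cum 125
  km 13 (B, w=225) → cum 350  ≥ 340.5 → median here
  km 15 (D, w=100) → cum 450
  km 19 (F, w=2) → cum 452
  km 29 (G, w=225) → cum 677
  km 34 (C, w=4) → cum 681
Optimal location: km 13.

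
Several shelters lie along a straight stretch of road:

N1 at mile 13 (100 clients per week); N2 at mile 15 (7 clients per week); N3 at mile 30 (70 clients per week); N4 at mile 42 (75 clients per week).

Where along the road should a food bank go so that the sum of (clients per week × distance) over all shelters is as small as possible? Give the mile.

x = 30

For a sum of weighted absolute distances on a line, the optimum is the weighted median (not the mean). Total weight W = 252; half-weight = 126.
Sort by position and accumulate weight:
  mile 13 (N1, w=100) → cum 100
  mile 15 (N2, w=7) → cum 107
  mile 30 (N3, w=70) → cum 177  ≥ 126 → median here
  mile 42 (N4, w=75) → cum 252
Optimal location: mile 30.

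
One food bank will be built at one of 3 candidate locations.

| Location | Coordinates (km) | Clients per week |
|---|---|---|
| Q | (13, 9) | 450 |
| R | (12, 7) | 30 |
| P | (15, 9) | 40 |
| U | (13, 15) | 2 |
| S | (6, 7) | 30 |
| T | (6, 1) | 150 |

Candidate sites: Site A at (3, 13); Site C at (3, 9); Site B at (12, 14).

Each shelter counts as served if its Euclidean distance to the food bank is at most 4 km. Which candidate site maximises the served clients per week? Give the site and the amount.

Coverage radius r = 4 km; a point is covered iff (Δx)²+(Δy)² ≤ 4² = 16.
  Site A (3, 13): covers {none} → 0
  Site C (3, 9): covers {S} → 30
  Site B (12, 14): covers {U} → 2
Maximum coverage at Site C: 30 clients per week.

Site C, covering 30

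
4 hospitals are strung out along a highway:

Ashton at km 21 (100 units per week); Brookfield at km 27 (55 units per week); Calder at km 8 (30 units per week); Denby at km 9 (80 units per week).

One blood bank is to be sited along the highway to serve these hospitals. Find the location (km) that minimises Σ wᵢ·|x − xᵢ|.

x = 21

For a sum of weighted absolute distances on a line, the optimum is the weighted median (not the mean). Total weight W = 265; half-weight = 132.5.
Sort by position and accumulate weight:
  km 8 (Calder, w=30) → cum 30
  km 9 (Denby, w=80) → cum 110
  km 21 (Ashton, w=100) → cum 210  ≥ 132.5 → median here
  km 27 (Brookfield, w=55) → cum 265
Optimal location: km 21.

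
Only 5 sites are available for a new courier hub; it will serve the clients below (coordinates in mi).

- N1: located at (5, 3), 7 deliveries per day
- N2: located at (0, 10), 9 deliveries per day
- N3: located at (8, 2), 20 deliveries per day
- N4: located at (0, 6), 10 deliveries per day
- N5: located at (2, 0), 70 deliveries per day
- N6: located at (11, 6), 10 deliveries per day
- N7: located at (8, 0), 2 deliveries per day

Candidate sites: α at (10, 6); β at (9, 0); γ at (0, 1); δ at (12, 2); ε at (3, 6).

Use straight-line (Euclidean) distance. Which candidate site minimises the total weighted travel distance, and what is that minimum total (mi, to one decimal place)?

Total weighted distance at each candidate:
  α (10, 6): total = 1049.8
  β (9, 0): total = 864.2
  γ (0, 1): total = 623.4
  δ (12, 2): total = 1149.8
  ε (3, 6): total = 749.7
Minimum is at γ with total 623.4 mi.

γ, total 623.4 mi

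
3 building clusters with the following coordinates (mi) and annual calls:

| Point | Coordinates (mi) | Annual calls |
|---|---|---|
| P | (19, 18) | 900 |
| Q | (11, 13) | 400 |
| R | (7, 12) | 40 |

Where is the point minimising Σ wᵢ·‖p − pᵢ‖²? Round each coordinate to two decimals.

The minimiser of Σwᵢ‖p−pᵢ‖² is the weighted centroid p* = (Σwᵢpᵢ)/(Σwᵢ).
Σwᵢ = 1340.
Σwᵢxᵢ = 900·19 + 400·11 + 40·7 = 21780.
Σwᵢyᵢ = 900·18 + 400·13 + 40·12 = 21880.
x* = 21780/1340 = 16.25, y* = 21880/1340 = 16.33.

(16.25, 16.33)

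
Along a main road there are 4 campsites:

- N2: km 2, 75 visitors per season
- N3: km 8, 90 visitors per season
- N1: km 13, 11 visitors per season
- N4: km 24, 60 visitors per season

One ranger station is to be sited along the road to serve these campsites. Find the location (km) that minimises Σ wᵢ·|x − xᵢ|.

x = 8

For a sum of weighted absolute distances on a line, the optimum is the weighted median (not the mean). Total weight W = 236; half-weight = 118.
Sort by position and accumulate weight:
  km 2 (N2, w=75) → cum 75
  km 8 (N3, w=90) → cum 165  ≥ 118 → median here
  km 13 (N1, w=11) → cum 176
  km 24 (N4, w=60) → cum 236
Optimal location: km 8.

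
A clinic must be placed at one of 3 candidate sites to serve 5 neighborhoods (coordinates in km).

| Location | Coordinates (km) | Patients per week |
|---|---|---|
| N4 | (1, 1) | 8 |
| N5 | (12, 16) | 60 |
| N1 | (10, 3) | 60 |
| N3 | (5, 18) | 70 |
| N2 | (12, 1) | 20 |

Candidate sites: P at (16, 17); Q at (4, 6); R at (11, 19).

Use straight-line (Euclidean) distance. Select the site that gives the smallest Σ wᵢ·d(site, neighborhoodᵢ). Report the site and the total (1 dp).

Total weighted distance at each candidate:
  P (16, 17): total = 2439.8
  Q (4, 6): total = 2249.1
  R (11, 19): total = 2102.7
Minimum is at R with total 2102.7 km.

R, total 2102.7 km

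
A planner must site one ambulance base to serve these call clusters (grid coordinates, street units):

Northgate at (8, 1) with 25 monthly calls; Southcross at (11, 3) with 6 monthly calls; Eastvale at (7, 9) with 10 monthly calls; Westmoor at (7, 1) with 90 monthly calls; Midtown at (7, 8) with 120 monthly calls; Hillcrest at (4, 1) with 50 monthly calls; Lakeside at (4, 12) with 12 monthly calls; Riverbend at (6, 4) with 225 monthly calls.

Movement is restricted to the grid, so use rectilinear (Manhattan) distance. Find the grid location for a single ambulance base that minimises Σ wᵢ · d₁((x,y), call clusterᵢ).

(6, 4)

Manhattan distance separates: Σwᵢ(|x−xᵢ|+|y−yᵢ|) = Σwᵢ|x−xᵢ| + Σwᵢ|y−yᵢ|, so x and y are optimised independently as 1-D weighted medians.
Total weight W = 538; half = 269.
x-coordinate, sorted with cumulative weight:
  x=4 (Hillcrest, w=50) cum 50
  x=4 (Lakeside, w=12) cum 62
  x=6 (Riverbend, w=225) cum 287  ← median
  x=7 (Eastvale, w=10) cum 297
  x=7 (Westmoor, w=90) cum 387
  x=7 (Midtown, w=120) cum 507
  x=8 (Northgate, w=25) cum 532
  x=11 (Southcross, w=6) cum 538
⇒ x* = 6
y-coordinate, sorted with cumulative weight:
  y=1 (Northgate, w=25) cum 25
  y=1 (Westmoor, w=90) cum 115
  y=1 (Hillcrest, w=50) cum 165
  y=3 (Southcross, w=6) cum 171
  y=4 (Riverbend, w=225) cum 396  ← median
  y=8 (Midtown, w=120) cum 516
  y=9 (Eastvale, w=10) cum 526
  y=12 (Lakeside, w=12) cum 538
⇒ y* = 4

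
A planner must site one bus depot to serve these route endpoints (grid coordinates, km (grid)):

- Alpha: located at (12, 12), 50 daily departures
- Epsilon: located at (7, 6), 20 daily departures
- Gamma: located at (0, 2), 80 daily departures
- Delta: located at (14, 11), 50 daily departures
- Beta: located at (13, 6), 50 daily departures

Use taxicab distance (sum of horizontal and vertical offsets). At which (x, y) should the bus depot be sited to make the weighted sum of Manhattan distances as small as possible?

(12, 6)

Manhattan distance separates: Σwᵢ(|x−xᵢ|+|y−yᵢ|) = Σwᵢ|x−xᵢ| + Σwᵢ|y−yᵢ|, so x and y are optimised independently as 1-D weighted medians.
Total weight W = 250; half = 125.
x-coordinate, sorted with cumulative weight:
  x=0 (Gamma, w=80) cum 80
  x=7 (Epsilon, w=20) cum 100
  x=12 (Alpha, w=50) cum 150  ← median
  x=13 (Beta, w=50) cum 200
  x=14 (Delta, w=50) cum 250
⇒ x* = 12
y-coordinate, sorted with cumulative weight:
  y=2 (Gamma, w=80) cum 80
  y=6 (Epsilon, w=20) cum 100
  y=6 (Beta, w=50) cum 150  ← median
  y=11 (Delta, w=50) cum 200
  y=12 (Alpha, w=50) cum 250
⇒ y* = 6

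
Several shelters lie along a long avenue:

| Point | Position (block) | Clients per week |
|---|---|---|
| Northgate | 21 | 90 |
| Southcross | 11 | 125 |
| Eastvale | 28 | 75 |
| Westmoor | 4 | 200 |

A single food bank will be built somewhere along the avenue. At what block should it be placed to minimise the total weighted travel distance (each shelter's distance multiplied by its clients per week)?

x = 11

For a sum of weighted absolute distances on a line, the optimum is the weighted median (not the mean). Total weight W = 490; half-weight = 245.
Sort by position and accumulate weight:
  block 4 (Westmoor, w=200) → cum 200
  block 11 (Southcross, w=125) → cum 325  ≥ 245 → median here
  block 21 (Northgate, w=90) → cum 415
  block 28 (Eastvale, w=75) → cum 490
Optimal location: block 11.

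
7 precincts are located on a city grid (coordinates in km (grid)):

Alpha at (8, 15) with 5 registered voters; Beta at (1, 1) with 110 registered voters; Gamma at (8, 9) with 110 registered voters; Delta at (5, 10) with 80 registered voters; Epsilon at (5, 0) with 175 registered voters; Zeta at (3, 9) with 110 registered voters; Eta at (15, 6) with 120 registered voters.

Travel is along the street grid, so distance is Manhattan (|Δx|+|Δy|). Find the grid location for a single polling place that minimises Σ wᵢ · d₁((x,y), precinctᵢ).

Manhattan distance separates: Σwᵢ(|x−xᵢ|+|y−yᵢ|) = Σwᵢ|x−xᵢ| + Σwᵢ|y−yᵢ|, so x and y are optimised independently as 1-D weighted medians.
Total weight W = 710; half = 355.
x-coordinate, sorted with cumulative weight:
  x=1 (Beta, w=110) cum 110
  x=3 (Zeta, w=110) cum 220
  x=5 (Delta, w=80) cum 300
  x=5 (Epsilon, w=175) cum 475  ← median
  x=8 (Alpha, w=5) cum 480
  x=8 (Gamma, w=110) cum 590
  x=15 (Eta, w=120) cum 710
⇒ x* = 5
y-coordinate, sorted with cumulative weight:
  y=0 (Epsilon, w=175) cum 175
  y=1 (Beta, w=110) cum 285
  y=6 (Eta, w=120) cum 405  ← median
  y=9 (Gamma, w=110) cum 515
  y=9 (Zeta, w=110) cum 625
  y=10 (Delta, w=80) cum 705
  y=15 (Alpha, w=5) cum 710
⇒ y* = 6

(5, 6)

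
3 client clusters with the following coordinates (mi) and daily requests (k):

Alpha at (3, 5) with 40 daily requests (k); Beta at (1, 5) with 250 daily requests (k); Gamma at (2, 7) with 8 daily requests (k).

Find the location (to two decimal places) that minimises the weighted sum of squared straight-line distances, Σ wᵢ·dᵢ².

The minimiser of Σwᵢ‖p−pᵢ‖² is the weighted centroid p* = (Σwᵢpᵢ)/(Σwᵢ).
Σwᵢ = 298.
Σwᵢxᵢ = 40·3 + 250·1 + 8·2 = 386.
Σwᵢyᵢ = 40·5 + 250·5 + 8·7 = 1506.
x* = 386/298 = 1.30, y* = 1506/298 = 5.05.

(1.30, 5.05)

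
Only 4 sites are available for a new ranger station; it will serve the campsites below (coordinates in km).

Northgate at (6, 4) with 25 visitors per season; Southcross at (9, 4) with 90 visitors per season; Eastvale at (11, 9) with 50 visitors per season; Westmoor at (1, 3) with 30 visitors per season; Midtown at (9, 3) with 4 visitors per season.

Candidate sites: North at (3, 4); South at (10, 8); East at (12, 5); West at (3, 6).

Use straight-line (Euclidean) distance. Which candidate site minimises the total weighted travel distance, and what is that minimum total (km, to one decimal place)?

Total weighted distance at each candidate:
  North (3, 4): total = 1178.1
  South (10, 8): total = 912.5
  East (12, 5): total = 992.7
  West (3, 6): total = 1221.5
Minimum is at South with total 912.5 km.

South, total 912.5 km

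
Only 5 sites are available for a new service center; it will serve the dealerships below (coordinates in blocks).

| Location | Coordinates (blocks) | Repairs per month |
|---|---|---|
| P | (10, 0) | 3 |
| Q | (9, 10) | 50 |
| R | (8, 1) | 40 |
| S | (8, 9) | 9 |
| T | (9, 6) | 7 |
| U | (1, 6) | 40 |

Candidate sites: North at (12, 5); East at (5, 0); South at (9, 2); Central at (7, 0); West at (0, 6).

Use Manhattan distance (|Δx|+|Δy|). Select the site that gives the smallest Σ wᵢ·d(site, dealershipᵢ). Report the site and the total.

Total weighted distance at each candidate:
  North (12, 5): total = 1321
  East (5, 0): total = 1453
  South (9, 2): total = 1069
  Central (7, 0): total = 1315
  West (0, 6): total = 1420
Minimum is at South with total 1069 blocks.

South, total 1069 blocks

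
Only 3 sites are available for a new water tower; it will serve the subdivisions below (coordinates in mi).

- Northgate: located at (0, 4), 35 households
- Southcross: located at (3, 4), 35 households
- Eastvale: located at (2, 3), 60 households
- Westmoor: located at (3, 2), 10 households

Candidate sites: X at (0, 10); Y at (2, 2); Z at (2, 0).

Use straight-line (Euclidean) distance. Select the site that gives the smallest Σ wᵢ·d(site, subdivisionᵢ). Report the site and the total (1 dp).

Total weighted distance at each candidate:
  X (0, 10): total = 967.0
  Y (2, 2): total = 247.3
  Z (2, 0): total = 503.2
Minimum is at Y with total 247.3 mi.

Y, total 247.3 mi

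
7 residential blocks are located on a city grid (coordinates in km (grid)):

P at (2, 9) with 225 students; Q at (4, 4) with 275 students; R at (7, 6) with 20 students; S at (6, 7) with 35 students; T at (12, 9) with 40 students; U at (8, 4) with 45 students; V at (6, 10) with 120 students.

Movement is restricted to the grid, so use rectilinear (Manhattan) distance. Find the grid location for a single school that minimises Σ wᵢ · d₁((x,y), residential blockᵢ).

(4, 9)

Manhattan distance separates: Σwᵢ(|x−xᵢ|+|y−yᵢ|) = Σwᵢ|x−xᵢ| + Σwᵢ|y−yᵢ|, so x and y are optimised independently as 1-D weighted medians.
Total weight W = 760; half = 380.
x-coordinate, sorted with cumulative weight:
  x=2 (P, w=225) cum 225
  x=4 (Q, w=275) cum 500  ← median
  x=6 (S, w=35) cum 535
  x=6 (V, w=120) cum 655
  x=7 (R, w=20) cum 675
  x=8 (U, w=45) cum 720
  x=12 (T, w=40) cum 760
⇒ x* = 4
y-coordinate, sorted with cumulative weight:
  y=4 (Q, w=275) cum 275
  y=4 (U, w=45) cum 320
  y=6 (R, w=20) cum 340
  y=7 (S, w=35) cum 375
  y=9 (P, w=225) cum 600  ← median
  y=9 (T, w=40) cum 640
  y=10 (V, w=120) cum 760
⇒ y* = 9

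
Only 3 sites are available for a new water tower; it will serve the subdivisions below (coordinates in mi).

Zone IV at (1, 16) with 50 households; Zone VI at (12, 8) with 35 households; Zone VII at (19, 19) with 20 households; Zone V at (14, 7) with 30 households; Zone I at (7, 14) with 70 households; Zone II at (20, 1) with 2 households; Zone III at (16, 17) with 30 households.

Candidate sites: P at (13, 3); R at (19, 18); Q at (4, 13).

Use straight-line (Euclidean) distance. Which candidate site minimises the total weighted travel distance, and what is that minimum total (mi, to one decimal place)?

Total weighted distance at each candidate:
  P (13, 3): total = 2849.7
  R (19, 18): total = 2729.6
  Q (4, 13): total = 1856.1
Minimum is at Q with total 1856.1 mi.

Q, total 1856.1 mi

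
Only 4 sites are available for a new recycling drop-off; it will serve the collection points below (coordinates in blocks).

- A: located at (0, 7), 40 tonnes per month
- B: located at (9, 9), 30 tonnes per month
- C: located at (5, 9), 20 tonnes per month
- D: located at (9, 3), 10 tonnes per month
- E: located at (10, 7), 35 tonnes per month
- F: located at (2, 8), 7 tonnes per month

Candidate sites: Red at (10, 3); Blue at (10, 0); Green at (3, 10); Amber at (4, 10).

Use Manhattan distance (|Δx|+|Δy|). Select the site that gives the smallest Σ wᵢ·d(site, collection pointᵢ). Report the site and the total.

Amber, total 963 blocks

Total weighted distance at each candidate:
  Red (10, 3): total = 1231
  Blue (10, 0): total = 1657
  Green (3, 10): total = 1011
  Amber (4, 10): total = 963
Minimum is at Amber with total 963 blocks.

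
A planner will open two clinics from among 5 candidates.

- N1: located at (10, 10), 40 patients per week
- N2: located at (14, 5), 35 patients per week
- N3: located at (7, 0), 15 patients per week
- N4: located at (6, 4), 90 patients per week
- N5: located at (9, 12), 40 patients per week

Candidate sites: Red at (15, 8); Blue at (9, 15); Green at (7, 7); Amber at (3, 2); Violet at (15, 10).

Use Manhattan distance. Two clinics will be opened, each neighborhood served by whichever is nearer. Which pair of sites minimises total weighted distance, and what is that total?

Evaluate every pair (each demand assigned to the nearer of the two):
  {Red, Green}: total = 1125
  {Blue, Green}: total = 1140
  {Green, Violet}: total = 1155
  {Amber, Violet}: total = 1270
  {Green, Amber}: total = 1285
  {Red, Amber}: total = 1360
  {Blue, Amber}: total = 1390
  {Red, Blue}: total = 1910
  {Blue, Violet}: total = 2045
  {Red, Violet}: total = 2070
Best pair: {Red, Green} with total 1125.

{Red, Green}, total 1125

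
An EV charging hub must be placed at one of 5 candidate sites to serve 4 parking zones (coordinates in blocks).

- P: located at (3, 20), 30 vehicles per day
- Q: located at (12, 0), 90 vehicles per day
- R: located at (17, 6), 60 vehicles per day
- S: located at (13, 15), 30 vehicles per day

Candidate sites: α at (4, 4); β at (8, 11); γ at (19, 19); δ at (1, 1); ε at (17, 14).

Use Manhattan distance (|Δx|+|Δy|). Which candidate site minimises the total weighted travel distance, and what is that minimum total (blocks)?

Total weighted distance at each candidate:
  α (4, 4): total = 3090
  β (8, 11): total = 2880
  γ (19, 19): total = 4050
  δ (1, 1): total = 3750
  ε (17, 14): total = 2940
Minimum is at β with total 2880 blocks.

β, total 2880 blocks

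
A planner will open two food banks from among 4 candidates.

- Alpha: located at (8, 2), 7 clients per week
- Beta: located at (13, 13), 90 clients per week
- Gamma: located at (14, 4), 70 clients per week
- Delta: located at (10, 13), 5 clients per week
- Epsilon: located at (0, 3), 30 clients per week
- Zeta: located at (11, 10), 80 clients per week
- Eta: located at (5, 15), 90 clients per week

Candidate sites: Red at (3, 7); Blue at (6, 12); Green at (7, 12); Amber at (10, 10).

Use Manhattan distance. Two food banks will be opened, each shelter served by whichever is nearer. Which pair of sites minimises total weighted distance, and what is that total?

Evaluate every pair (each demand assigned to the nearer of the two):
  {Blue, Amber}: total = 2215
  {Green, Amber}: total = 2335
  {Red, Amber}: total = 2515
  {Red, Green}: total = 2840
  {Red, Blue}: total = 2925
  {Blue, Green}: total = 3067
Best pair: {Blue, Amber} with total 2215.

{Blue, Amber}, total 2215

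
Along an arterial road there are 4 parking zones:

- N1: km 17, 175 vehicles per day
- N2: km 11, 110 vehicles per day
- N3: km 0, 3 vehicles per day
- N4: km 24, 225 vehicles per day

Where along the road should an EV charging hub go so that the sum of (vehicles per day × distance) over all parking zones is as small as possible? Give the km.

x = 17

For a sum of weighted absolute distances on a line, the optimum is the weighted median (not the mean). Total weight W = 513; half-weight = 256.5.
Sort by position and accumulate weight:
  km 0 (N3, w=3) → cum 3
  km 11 (N2, w=110) → cum 113
  km 17 (N1, w=175) → cum 288  ≥ 256.5 → median here
  km 24 (N4, w=225) → cum 513
Optimal location: km 17.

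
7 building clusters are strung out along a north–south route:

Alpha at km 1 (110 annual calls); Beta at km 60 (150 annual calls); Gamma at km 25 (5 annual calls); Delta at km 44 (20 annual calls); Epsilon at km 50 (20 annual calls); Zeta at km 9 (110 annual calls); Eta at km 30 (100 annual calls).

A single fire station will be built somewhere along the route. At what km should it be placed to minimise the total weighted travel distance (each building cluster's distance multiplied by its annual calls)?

x = 30

For a sum of weighted absolute distances on a line, the optimum is the weighted median (not the mean). Total weight W = 515; half-weight = 257.5.
Sort by position and accumulate weight:
  km 1 (Alpha, w=110) → cum 110
  km 9 (Zeta, w=110) → cum 220
  km 25 (Gamma, w=5) → cum 225
  km 30 (Eta, w=100) → cum 325  ≥ 257.5 → median here
  km 44 (Delta, w=20) → cum 345
  km 50 (Epsilon, w=20) → cum 365
  km 60 (Beta, w=150) → cum 515
Optimal location: km 30.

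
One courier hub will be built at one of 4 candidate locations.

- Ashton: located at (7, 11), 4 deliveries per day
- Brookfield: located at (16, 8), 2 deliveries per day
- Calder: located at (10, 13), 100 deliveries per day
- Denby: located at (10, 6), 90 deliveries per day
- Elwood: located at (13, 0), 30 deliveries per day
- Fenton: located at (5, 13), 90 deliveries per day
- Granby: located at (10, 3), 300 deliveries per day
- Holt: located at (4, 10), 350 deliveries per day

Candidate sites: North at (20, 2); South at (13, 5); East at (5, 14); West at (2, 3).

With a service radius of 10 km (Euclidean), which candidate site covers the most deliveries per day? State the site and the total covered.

West, covering 744

Coverage radius r = 10 km; a point is covered iff (Δx)²+(Δy)² ≤ 10² = 100.
  North (20, 2): covers {Brookfield, Elwood} → 32
  South (13, 5): covers {Ashton, Brookfield, Calder, Denby, Elwood, Granby} → 526
  East (5, 14): covers {Ashton, Calder, Denby, Fenton, Holt} → 634
  West (2, 3): covers {Ashton, Denby, Granby, Holt} → 744
Maximum coverage at West: 744 deliveries per day.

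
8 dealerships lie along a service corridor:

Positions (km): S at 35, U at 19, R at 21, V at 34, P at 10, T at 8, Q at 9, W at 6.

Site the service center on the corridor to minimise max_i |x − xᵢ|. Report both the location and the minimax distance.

The 1-center on a line is the midpoint of the two extreme points: leftmost at 6, rightmost at 35.
Optimal location = (6 + 35)/2 = 20.5; maximum distance = (35 − 6)/2 = 14.5.

location 20.5, max distance 14.5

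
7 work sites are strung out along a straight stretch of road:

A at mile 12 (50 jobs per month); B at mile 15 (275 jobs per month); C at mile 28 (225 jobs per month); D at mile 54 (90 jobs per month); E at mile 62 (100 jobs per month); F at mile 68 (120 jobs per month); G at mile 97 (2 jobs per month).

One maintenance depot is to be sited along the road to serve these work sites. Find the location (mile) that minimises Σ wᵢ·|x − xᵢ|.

x = 28

For a sum of weighted absolute distances on a line, the optimum is the weighted median (not the mean). Total weight W = 862; half-weight = 431.
Sort by position and accumulate weight:
  mile 12 (A, w=50) → cum 50
  mile 15 (B, w=275) → cum 325
  mile 28 (C, w=225) → cum 550  ≥ 431 → median here
  mile 54 (D, w=90) → cum 640
  mile 62 (E, w=100) → cum 740
  mile 68 (F, w=120) → cum 860
  mile 97 (G, w=2) → cum 862
Optimal location: mile 28.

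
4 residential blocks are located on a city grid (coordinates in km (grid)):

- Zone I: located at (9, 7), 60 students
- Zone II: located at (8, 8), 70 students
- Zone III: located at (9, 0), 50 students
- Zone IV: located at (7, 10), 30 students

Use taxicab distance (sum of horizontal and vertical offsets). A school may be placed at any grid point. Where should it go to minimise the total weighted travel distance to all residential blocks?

Manhattan distance separates: Σwᵢ(|x−xᵢ|+|y−yᵢ|) = Σwᵢ|x−xᵢ| + Σwᵢ|y−yᵢ|, so x and y are optimised independently as 1-D weighted medians.
Total weight W = 210; half = 105.
x-coordinate, sorted with cumulative weight:
  x=7 (Zone IV, w=30) cum 30
  x=8 (Zone II, w=70) cum 100
  x=9 (Zone I, w=60) cum 160  ← median
  x=9 (Zone III, w=50) cum 210
⇒ x* = 9
y-coordinate, sorted with cumulative weight:
  y=0 (Zone III, w=50) cum 50
  y=7 (Zone I, w=60) cum 110  ← median
  y=8 (Zone II, w=70) cum 180
  y=10 (Zone IV, w=30) cum 210
⇒ y* = 7

(9, 7)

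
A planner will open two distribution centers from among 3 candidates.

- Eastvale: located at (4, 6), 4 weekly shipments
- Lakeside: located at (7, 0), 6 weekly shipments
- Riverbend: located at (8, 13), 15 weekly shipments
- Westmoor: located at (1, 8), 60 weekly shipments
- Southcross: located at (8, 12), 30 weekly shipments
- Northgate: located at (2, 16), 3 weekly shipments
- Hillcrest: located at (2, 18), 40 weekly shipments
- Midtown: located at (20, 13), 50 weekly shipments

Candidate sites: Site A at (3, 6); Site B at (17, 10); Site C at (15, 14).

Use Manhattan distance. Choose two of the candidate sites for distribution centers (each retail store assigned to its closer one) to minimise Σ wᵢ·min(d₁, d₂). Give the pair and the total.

Evaluate every pair (each demand assigned to the nearer of the two):
  {Site A, Site C}: total = 1547
  {Site A, Site B}: total = 1667
  {Site B, Site C}: total = 2683
Best pair: {Site A, Site C} with total 1547.

{Site A, Site C}, total 1547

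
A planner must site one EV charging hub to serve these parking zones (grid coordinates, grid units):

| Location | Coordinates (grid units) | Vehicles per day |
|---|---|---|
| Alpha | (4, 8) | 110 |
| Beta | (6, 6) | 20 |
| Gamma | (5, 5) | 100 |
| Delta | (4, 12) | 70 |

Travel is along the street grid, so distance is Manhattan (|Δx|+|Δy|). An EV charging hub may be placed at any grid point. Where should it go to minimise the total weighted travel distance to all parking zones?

Manhattan distance separates: Σwᵢ(|x−xᵢ|+|y−yᵢ|) = Σwᵢ|x−xᵢ| + Σwᵢ|y−yᵢ|, so x and y are optimised independently as 1-D weighted medians.
Total weight W = 300; half = 150.
x-coordinate, sorted with cumulative weight:
  x=4 (Alpha, w=110) cum 110
  x=4 (Delta, w=70) cum 180  ← median
  x=5 (Gamma, w=100) cum 280
  x=6 (Beta, w=20) cum 300
⇒ x* = 4
y-coordinate, sorted with cumulative weight:
  y=5 (Gamma, w=100) cum 100
  y=6 (Beta, w=20) cum 120
  y=8 (Alpha, w=110) cum 230  ← median
  y=12 (Delta, w=70) cum 300
⇒ y* = 8

(4, 8)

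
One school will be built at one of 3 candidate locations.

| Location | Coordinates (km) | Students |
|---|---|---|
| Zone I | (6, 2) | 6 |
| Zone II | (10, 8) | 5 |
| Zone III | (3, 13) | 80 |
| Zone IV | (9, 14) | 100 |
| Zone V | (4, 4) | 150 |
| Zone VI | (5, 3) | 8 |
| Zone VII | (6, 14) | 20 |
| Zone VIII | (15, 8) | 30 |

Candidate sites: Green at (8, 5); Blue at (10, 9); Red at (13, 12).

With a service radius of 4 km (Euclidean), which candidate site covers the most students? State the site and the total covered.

Coverage radius r = 4 km; a point is covered iff (Δx)²+(Δy)² ≤ 4² = 16.
  Green (8, 5): covers {Zone I, Zone II, Zone VI} → 19
  Blue (10, 9): covers {Zone II} → 5
  Red (13, 12): covers {none} → 0
Maximum coverage at Green: 19 students.

Green, covering 19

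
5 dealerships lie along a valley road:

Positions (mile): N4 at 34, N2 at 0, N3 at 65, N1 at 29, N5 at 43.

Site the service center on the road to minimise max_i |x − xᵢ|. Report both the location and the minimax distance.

location 32.5, max distance 32.5

The 1-center on a line is the midpoint of the two extreme points: leftmost at 0, rightmost at 65.
Optimal location = (0 + 65)/2 = 32.5; maximum distance = (65 − 0)/2 = 32.5.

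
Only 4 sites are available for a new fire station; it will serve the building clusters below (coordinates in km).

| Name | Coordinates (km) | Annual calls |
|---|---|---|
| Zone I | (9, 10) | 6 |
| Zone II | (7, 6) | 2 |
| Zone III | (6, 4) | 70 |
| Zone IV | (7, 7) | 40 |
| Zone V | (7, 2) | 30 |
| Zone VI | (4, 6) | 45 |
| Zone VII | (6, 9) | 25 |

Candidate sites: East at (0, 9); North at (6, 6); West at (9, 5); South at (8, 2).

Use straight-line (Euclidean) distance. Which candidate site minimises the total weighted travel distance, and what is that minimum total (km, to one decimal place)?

North, total 517.3 km

Total weighted distance at each candidate:
  East (0, 9): total = 1579.5
  North (6, 6): total = 517.3
  West (9, 5): total = 831.6
  South (8, 2): total = 925.1
Minimum is at North with total 517.3 km.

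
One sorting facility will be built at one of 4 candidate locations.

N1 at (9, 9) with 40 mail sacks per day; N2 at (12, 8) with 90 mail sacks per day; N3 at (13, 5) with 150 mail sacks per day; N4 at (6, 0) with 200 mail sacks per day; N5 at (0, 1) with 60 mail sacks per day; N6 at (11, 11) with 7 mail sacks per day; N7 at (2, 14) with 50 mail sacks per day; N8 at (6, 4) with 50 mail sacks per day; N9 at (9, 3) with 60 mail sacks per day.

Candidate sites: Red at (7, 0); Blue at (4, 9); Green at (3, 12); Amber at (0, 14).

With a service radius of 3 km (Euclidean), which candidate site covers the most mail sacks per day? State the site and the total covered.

Coverage radius r = 3 km; a point is covered iff (Δx)²+(Δy)² ≤ 3² = 9.
  Red (7, 0): covers {N4} → 200
  Blue (4, 9): covers {none} → 0
  Green (3, 12): covers {N7} → 50
  Amber (0, 14): covers {N7} → 50
Maximum coverage at Red: 200 mail sacks per day.

Red, covering 200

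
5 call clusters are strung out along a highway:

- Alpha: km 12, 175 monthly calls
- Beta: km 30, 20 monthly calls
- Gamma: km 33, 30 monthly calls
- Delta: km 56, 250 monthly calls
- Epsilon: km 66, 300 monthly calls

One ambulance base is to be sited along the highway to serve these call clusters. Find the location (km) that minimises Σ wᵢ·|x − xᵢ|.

x = 56

For a sum of weighted absolute distances on a line, the optimum is the weighted median (not the mean). Total weight W = 775; half-weight = 387.5.
Sort by position and accumulate weight:
  km 12 (Alpha, w=175) → cum 175
  km 30 (Beta, w=20) → cum 195
  km 33 (Gamma, w=30) → cum 225
  km 56 (Delta, w=250) → cum 475  ≥ 387.5 → median here
  km 66 (Epsilon, w=300) → cum 775
Optimal location: km 56.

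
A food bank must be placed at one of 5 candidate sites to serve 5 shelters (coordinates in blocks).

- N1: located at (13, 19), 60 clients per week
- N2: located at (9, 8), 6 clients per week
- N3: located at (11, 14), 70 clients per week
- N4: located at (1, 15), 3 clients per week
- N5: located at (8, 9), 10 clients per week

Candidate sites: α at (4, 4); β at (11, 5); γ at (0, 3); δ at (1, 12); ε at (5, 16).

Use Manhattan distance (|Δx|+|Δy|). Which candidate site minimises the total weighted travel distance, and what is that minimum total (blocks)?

Total weighted distance at each candidate:
  α (4, 4): total = 2816
  β (11, 5): total = 1750
  γ (0, 3): total = 3543
  δ (1, 12): total = 2161
  ε (5, 16): total = 1407
Minimum is at ε with total 1407 blocks.

ε, total 1407 blocks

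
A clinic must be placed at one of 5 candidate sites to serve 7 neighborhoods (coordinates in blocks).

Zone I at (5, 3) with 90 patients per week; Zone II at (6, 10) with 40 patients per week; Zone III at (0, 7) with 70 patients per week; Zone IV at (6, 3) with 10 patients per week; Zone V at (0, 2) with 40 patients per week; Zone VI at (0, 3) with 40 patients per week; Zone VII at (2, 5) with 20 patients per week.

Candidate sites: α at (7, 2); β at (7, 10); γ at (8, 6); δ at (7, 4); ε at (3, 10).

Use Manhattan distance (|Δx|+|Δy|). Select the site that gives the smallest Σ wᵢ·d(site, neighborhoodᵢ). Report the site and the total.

δ, total 2070 blocks

Total weighted distance at each candidate:
  α (7, 2): total = 2250
  β (7, 10): total = 2990
  γ (8, 6): total = 2520
  δ (7, 4): total = 2070
  ε (3, 10): total = 2410
Minimum is at δ with total 2070 blocks.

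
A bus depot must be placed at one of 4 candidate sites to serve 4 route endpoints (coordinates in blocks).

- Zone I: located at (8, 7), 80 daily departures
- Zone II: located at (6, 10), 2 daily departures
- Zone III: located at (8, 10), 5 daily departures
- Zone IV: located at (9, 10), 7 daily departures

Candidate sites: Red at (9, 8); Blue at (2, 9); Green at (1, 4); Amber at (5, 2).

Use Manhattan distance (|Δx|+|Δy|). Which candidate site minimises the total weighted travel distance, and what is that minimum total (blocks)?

Red, total 199 blocks

Total weighted distance at each candidate:
  Red (9, 8): total = 199
  Blue (2, 9): total = 741
  Green (1, 4): total = 985
  Amber (5, 2): total = 797
Minimum is at Red with total 199 blocks.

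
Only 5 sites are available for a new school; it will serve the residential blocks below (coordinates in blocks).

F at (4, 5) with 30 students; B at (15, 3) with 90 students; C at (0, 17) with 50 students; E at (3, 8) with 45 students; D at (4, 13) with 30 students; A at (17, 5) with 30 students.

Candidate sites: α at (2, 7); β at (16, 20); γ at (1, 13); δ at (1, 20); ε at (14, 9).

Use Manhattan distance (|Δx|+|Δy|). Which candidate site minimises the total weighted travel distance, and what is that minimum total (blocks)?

α, total 3090 blocks

Total weighted distance at each candidate:
  α (2, 7): total = 3090
  β (16, 20): total = 5555
  γ (1, 13): total = 3865
  δ (1, 20): total = 5390
  ε (14, 9): total = 3320
Minimum is at α with total 3090 blocks.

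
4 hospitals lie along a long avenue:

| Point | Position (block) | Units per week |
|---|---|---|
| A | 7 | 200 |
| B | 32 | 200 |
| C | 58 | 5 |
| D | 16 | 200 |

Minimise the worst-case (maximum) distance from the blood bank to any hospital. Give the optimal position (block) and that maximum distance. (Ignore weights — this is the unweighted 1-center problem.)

The 1-center on a line is the midpoint of the two extreme points: leftmost at 7, rightmost at 58.
Optimal location = (7 + 58)/2 = 32.5; maximum distance = (58 − 7)/2 = 25.5.

location 32.5, max distance 25.5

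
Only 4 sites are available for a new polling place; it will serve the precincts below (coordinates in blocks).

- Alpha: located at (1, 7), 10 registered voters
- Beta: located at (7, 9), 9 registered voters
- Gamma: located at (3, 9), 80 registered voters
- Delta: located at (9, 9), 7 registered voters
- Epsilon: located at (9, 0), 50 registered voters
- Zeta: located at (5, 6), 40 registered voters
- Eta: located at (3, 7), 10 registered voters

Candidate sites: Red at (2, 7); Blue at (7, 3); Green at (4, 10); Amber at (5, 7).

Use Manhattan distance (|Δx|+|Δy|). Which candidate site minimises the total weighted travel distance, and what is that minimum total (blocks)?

Total weighted distance at each candidate:
  Red (2, 7): total = 1246
  Blue (7, 3): total = 1540
  Green (4, 10): total = 1288
  Amber (5, 7): total = 1048
Minimum is at Amber with total 1048 blocks.

Amber, total 1048 blocks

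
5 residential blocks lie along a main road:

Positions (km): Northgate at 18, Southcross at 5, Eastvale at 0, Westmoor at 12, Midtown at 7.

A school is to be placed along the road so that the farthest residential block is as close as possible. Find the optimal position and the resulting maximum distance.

The 1-center on a line is the midpoint of the two extreme points: leftmost at 0, rightmost at 18.
Optimal location = (0 + 18)/2 = 9; maximum distance = (18 − 0)/2 = 9.

location 9, max distance 9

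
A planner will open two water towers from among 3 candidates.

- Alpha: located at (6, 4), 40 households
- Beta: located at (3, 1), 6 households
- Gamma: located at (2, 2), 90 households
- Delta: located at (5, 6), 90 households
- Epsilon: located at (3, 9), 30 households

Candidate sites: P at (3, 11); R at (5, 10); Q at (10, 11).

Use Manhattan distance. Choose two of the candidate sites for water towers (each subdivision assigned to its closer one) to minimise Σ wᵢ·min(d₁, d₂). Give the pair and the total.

Evaluate every pair (each demand assigned to the nearer of the two):
  {P, R}: total = 1660
  {R, Q}: total = 1786
  {P, Q}: total = 2050
Best pair: {P, R} with total 1660.

{P, R}, total 1660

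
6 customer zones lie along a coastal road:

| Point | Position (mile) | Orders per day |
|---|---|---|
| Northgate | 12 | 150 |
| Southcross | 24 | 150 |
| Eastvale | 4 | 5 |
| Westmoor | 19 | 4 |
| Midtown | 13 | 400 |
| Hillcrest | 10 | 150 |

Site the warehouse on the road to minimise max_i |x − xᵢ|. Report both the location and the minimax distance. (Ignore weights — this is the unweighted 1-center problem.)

The 1-center on a line is the midpoint of the two extreme points: leftmost at 4, rightmost at 24.
Optimal location = (4 + 24)/2 = 14; maximum distance = (24 − 4)/2 = 10.

location 14, max distance 10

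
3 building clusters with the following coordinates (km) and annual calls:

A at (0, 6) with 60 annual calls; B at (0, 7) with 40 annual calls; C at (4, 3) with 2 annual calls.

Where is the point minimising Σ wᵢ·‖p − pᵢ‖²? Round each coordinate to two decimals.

(0.08, 6.33)

The minimiser of Σwᵢ‖p−pᵢ‖² is the weighted centroid p* = (Σwᵢpᵢ)/(Σwᵢ).
Σwᵢ = 102.
Σwᵢxᵢ = 60·0 + 40·0 + 2·4 = 8.
Σwᵢyᵢ = 60·6 + 40·7 + 2·3 = 646.
x* = 8/102 = 0.08, y* = 646/102 = 6.33.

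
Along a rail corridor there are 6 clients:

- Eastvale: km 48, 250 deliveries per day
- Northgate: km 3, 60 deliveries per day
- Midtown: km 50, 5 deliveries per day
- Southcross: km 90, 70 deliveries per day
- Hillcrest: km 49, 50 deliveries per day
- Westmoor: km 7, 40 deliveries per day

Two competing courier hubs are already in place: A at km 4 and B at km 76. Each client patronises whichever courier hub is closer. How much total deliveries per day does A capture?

100

The indifferent point is the midpoint (4+76)/2 = 40; clients left of it (closer to A at 4) go to A, those right go to B.
  Northgate at 3 (w=60) → A
  Westmoor at 7 (w=40) → A
  Eastvale at 48 (w=250) → B
  Hillcrest at 49 (w=50) → B
  Midtown at 50 (w=5) → B
  Southcross at 90 (w=70) → B
A captures 100; B captures 375.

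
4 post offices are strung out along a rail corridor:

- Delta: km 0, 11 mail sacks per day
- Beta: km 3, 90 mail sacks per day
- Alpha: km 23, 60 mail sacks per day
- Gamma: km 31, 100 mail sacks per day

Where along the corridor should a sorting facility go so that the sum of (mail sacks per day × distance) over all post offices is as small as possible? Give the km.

For a sum of weighted absolute distances on a line, the optimum is the weighted median (not the mean). Total weight W = 261; half-weight = 130.5.
Sort by position and accumulate weight:
  km 0 (Delta, w=11) → cum 11
  km 3 (Beta, w=90) → cum 101
  km 23 (Alpha, w=60) → cum 161  ≥ 130.5 → median here
  km 31 (Gamma, w=100) → cum 261
Optimal location: km 23.

x = 23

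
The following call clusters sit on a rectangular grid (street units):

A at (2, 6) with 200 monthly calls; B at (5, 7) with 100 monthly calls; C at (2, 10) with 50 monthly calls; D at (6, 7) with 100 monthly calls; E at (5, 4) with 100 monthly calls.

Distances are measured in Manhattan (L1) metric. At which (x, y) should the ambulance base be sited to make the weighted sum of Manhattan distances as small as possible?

Manhattan distance separates: Σwᵢ(|x−xᵢ|+|y−yᵢ|) = Σwᵢ|x−xᵢ| + Σwᵢ|y−yᵢ|, so x and y are optimised independently as 1-D weighted medians.
Total weight W = 550; half = 275.
x-coordinate, sorted with cumulative weight:
  x=2 (A, w=200) cum 200
  x=2 (C, w=50) cum 250
  x=5 (B, w=100) cum 350  ← median
  x=5 (E, w=100) cum 450
  x=6 (D, w=100) cum 550
⇒ x* = 5
y-coordinate, sorted with cumulative weight:
  y=4 (E, w=100) cum 100
  y=6 (A, w=200) cum 300  ← median
  y=7 (B, w=100) cum 400
  y=7 (D, w=100) cum 500
  y=10 (C, w=50) cum 550
⇒ y* = 6

(5, 6)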